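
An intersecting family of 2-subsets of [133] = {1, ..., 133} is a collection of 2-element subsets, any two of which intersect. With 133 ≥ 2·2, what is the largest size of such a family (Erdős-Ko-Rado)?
max |F| = C(132, 1) = 132

Erdős-Ko-Rado (1961): when n ≥ 2k, max |F| = C(n−1, k−1). The bound is attained by the star {A : i ∈ A} for any fixed i ∈ [n]. Here C(133−1, 2−1) = C(132, 1) = 132.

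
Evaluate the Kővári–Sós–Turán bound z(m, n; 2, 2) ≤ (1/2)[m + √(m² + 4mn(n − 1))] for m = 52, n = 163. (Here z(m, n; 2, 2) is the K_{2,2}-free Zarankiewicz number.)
z(52, 163; 2, 2) ≤ (1/2)[52 + √(52² + 4·52·163·162)] = (1/2)[52 + √5495152] = 1198.087

Kővári–Sós–Turán: let r_1, ..., r_52 be the row sums and z = Σ r_i the total number of 1s. Each pair of columns can share at most one row with both entries 1 (else a 2×2 all-ones block appears), so Σ_i C(r_i, 2) ≤ C(163, 2) = 13203. By convexity Σ_i C(r_i, 2) ≥ 52·C(z/52, 2) = z(z − 52)/(2·52), giving z² − 52z − 52·163·162 ≤ 0 and hence z ≤ (1/2)[52 + √(2704 + 4·1373112)] = (1/2)[52 + √5495152] ≈ (1/2)(52 + 2344.1741) = 1198.087.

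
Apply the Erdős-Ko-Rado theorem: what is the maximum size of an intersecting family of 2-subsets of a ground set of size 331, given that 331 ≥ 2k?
max |F| = C(330, 1) = 330

The Erdős-Ko-Rado theorem states: for n ≥ 2k, an intersecting family of k-subsets of an n-element set has size at most C(n − 1, k − 1), with equality for 'star' families {A ⊆ [n] : |A| = k, i ∈ A} (fix an element i). For n = 331, k = 2: C(330, 1) = 330.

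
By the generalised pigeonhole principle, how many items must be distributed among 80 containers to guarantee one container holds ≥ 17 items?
n = (17 − 1)·80 + 1 = 1281

By the generalised pigeonhole principle, to guarantee some box contains ≥ r objects we need more than (r − 1) · k objects total. Threshold: n = (r − 1) · k + 1. With r = 17 and k = 80: n = 16 · 80 + 1 = 1280 + 1 = 1281. For n = 1280 = 16 · 80, we can put exactly 16 objects in every box, avoiding 17 in any single one — so 1281 is tight.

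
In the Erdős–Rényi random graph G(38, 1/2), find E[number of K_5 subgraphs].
E[# K_5] = C(38, 5) · (1/2)^C(5, 2) = 501942 / 2^10 = 250971/512 ≈ 490.177734

For each 5-subset S of vertices (there are C(38, 5) = 501942 such S), let X_S = 1 if S induces a K_5 (all C(5, 2) = 10 edges present). Then P(X_S = 1) = (1/2)^10 = 1/1024. By linearity of expectation, E[# K_5] = C(38, 5) · (1/2)^10 = 501942 / 1024 = 250971/512 ≈ 490.177734.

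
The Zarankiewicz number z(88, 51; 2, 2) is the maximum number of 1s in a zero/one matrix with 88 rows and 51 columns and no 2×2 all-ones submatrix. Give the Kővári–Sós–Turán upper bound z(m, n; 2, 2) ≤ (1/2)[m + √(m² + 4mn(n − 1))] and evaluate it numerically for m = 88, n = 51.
z(88, 51; 2, 2) ≤ (1/2)[88 + √(88² + 4·88·51·50)] = (1/2)[88 + √905344] = 519.7478

Kővári–Sós–Turán: let r_1, ..., r_88 be the row sums and z = Σ r_i the total number of 1s. Each pair of columns can share at most one row with both entries 1 (else a 2×2 all-ones block appears), so Σ_i C(r_i, 2) ≤ C(51, 2) = 1275. By convexity Σ_i C(r_i, 2) ≥ 88·C(z/88, 2) = z(z − 88)/(2·88), giving z² − 88z − 88·51·50 ≤ 0 and hence z ≤ (1/2)[88 + √(7744 + 4·224400)] = (1/2)[88 + √905344] ≈ (1/2)(88 + 951.4957) = 519.7478.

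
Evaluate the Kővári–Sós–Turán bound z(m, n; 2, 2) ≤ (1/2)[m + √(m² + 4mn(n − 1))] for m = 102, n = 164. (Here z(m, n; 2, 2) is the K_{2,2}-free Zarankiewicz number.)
z(102, 164; 2, 2) ≤ (1/2)[102 + √(102² + 4·102·164·163)] = (1/2)[102 + √10917060] = 1703.0487

Kővári–Sós–Turán: let r_1, ..., r_102 be the row sums and z = Σ r_i the total number of 1s. Each pair of columns can share at most one row with both entries 1 (else a 2×2 all-ones block appears), so Σ_i C(r_i, 2) ≤ C(164, 2) = 13366. By convexity Σ_i C(r_i, 2) ≥ 102·C(z/102, 2) = z(z − 102)/(2·102), giving z² − 102z − 102·164·163 ≤ 0 and hence z ≤ (1/2)[102 + √(10404 + 4·2726664)] = (1/2)[102 + √10917060] ≈ (1/2)(102 + 3304.0975) = 1703.0487.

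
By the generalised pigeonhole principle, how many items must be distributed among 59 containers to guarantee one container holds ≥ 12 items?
n = (12 − 1)·59 + 1 = 650

By the generalised pigeonhole principle, to guarantee some box contains ≥ r objects we need more than (r − 1) · k objects total. Threshold: n = (r − 1) · k + 1. With r = 12 and k = 59: n = 11 · 59 + 1 = 649 + 1 = 650. For n = 649 = 11 · 59, we can put exactly 11 objects in every box, avoiding 12 in any single one — so 650 is tight.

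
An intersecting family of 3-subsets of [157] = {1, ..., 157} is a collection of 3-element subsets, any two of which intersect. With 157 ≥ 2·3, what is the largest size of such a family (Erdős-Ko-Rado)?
max |F| = C(156, 2) = 12090

Erdős-Ko-Rado (1961): when n ≥ 2k, max |F| = C(n−1, k−1). The bound is attained by the star {A : i ∈ A} for any fixed i ∈ [n]. Here C(157−1, 3−1) = C(156, 2) = 12090.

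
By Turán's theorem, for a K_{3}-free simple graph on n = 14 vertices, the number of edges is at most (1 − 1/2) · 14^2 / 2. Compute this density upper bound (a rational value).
Turán density bound = (1/2) · 14^2/2 = 49

Turán's theorem: ex(n, K_{r+1}) is achieved by the complete r-partite Turán graph T(n, r) with parts as balanced as possible, and is at most (1 − 1/r) · n^2/2. For r = 2, n = 14: the density bound is (1/2) · 196/2 = 49. Since 2 ∣ 14, the Turán graph T(14, 2) has parts of equal size 7, and its edge count e(T(14, 2)) = 49 attains the density bound exactly.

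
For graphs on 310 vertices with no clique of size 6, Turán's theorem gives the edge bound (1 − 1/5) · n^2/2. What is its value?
Turán density bound = (4/5) · 310^2/2 = 38440

Turán's theorem: ex(n, K_{r+1}) is achieved by the complete r-partite Turán graph T(n, r) with parts as balanced as possible, and is at most (1 − 1/r) · n^2/2. For r = 5, n = 310: the density bound is (4/5) · 96100/2 = 38440. Since 5 ∣ 310, the Turán graph T(310, 5) has parts of equal size 62, and its edge count e(T(310, 5)) = 38440 attains the density bound exactly.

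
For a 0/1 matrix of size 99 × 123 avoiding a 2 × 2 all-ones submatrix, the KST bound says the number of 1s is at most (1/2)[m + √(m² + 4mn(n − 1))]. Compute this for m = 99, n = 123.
z(99, 123; 2, 2) ≤ (1/2)[99 + √(99² + 4·99·123·122)] = (1/2)[99 + √5952177] = 1269.3542

Kővári–Sós–Turán: let r_1, ..., r_99 be the row sums and z = Σ r_i the total number of 1s. Each pair of columns can share at most one row with both entries 1 (else a 2×2 all-ones block appears), so Σ_i C(r_i, 2) ≤ C(123, 2) = 7503. By convexity Σ_i C(r_i, 2) ≥ 99·C(z/99, 2) = z(z − 99)/(2·99), giving z² − 99z − 99·123·122 ≤ 0 and hence z ≤ (1/2)[99 + √(9801 + 4·1485594)] = (1/2)[99 + √5952177] ≈ (1/2)(99 + 2439.7084) = 1269.3542.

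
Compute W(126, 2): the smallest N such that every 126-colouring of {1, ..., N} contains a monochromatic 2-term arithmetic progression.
W(126, 2) = 126 + 1 = 127

A 2-term AP is any pair of integers, so a monochromatic 2-AP exists iff some colour is used at least twice. With 126 colours, the colouring i ↦ i on {1, ..., 126} uses each colour once, avoiding any monochromatic pair, so W(126, 2) > 126. For {1, ..., 127}, pigeonhole forces two integers of the same colour, which form a monochromatic 2-AP. Hence W(126, 2) = 127.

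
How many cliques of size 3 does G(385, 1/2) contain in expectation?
E[# K_3] = C(385, 3) · (1/2)^C(3, 2) = 9437120 / 2^3 = 1179640

For each 3-subset S of vertices (there are C(385, 3) = 9437120 such S), let X_S = 1 if S induces a K_3 (all C(3, 2) = 3 edges present). Then P(X_S = 1) = (1/2)^3 = 1/8. By linearity of expectation, E[# K_3] = C(385, 3) · (1/2)^3 = 9437120 / 8 = 1179640.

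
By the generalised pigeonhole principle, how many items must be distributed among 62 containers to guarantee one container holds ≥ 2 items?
n = (2 − 1)·62 + 1 = 63

By the generalised pigeonhole principle, to guarantee some box contains ≥ r objects we need more than (r − 1) · k objects total. Threshold: n = (r − 1) · k + 1. With r = 2 and k = 62: n = 1 · 62 + 1 = 62 + 1 = 63. For n = 62 = 1 · 62, we can put exactly 1 objects in every box, avoiding 2 in any single one — so 63 is tight.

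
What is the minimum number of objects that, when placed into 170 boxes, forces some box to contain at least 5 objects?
n = (5 − 1)·170 + 1 = 681

By the generalised pigeonhole principle, to guarantee some box contains ≥ r objects we need more than (r − 1) · k objects total. Threshold: n = (r − 1) · k + 1. With r = 5 and k = 170: n = 4 · 170 + 1 = 680 + 1 = 681. For n = 680 = 4 · 170, we can put exactly 4 objects in every box, avoiding 5 in any single one — so 681 is tight.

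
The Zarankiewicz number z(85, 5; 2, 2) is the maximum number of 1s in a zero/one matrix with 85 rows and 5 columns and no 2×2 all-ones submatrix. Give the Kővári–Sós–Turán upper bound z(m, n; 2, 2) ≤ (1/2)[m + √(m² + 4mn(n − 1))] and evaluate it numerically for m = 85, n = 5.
z(85, 5; 2, 2) ≤ (1/2)[85 + √(85² + 4·85·5·4)] = (1/2)[85 + √14025] = 101.7136

Kővári–Sós–Turán: let r_1, ..., r_85 be the row sums and z = Σ r_i the total number of 1s. Each pair of columns can share at most one row with both entries 1 (else a 2×2 all-ones block appears), so Σ_i C(r_i, 2) ≤ C(5, 2) = 10. By convexity Σ_i C(r_i, 2) ≥ 85·C(z/85, 2) = z(z − 85)/(2·85), giving z² − 85z − 85·5·4 ≤ 0 and hence z ≤ (1/2)[85 + √(7225 + 4·1700)] = (1/2)[85 + √14025] ≈ (1/2)(85 + 118.4272) = 101.7136.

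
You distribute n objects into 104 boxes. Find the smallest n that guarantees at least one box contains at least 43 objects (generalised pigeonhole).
n = (43 − 1)·104 + 1 = 4369

By the generalised pigeonhole principle, to guarantee some box contains ≥ r objects we need more than (r − 1) · k objects total. Threshold: n = (r − 1) · k + 1. With r = 43 and k = 104: n = 42 · 104 + 1 = 4368 + 1 = 4369. For n = 4368 = 42 · 104, we can put exactly 42 objects in every box, avoiding 43 in any single one — so 4369 is tight.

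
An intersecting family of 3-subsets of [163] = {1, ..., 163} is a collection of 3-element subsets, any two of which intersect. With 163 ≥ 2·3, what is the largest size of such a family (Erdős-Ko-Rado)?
max |F| = C(162, 2) = 13041

The Erdős-Ko-Rado theorem states: for n ≥ 2k, an intersecting family of k-subsets of an n-element set has size at most C(n − 1, k − 1), with equality for 'star' families {A ⊆ [n] : |A| = k, i ∈ A} (fix an element i). For n = 163, k = 3: C(162, 2) = 13041.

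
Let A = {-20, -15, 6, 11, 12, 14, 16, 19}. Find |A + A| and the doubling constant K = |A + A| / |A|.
K = |A + A| / |A| = 29/8

Enumerate A + A = {a + b : a, b ∈ A}. With |A| = 8, there are |A|^2 = 64 ordered sum pairs; collecting distinct values, A + A = {-40, -35, -30, -14, -9, -8, -6, -4, -3, -1, 1, 4, 12, 17, 18, 20, 22, 23, 24, 25, 26, 27, 28, 30, 31, 32, 33, 35, 38}, so |A + A| = 29. Thus K = 29/8. For comparison, the minimum possible |A + A| over all 8-element sets is 2·8 − 1 = 15 (so min K = 15/8), attained only by arithmetic progressions.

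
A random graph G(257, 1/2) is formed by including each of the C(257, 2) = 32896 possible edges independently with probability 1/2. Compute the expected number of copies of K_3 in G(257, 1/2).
E[# K_3] = C(257, 3) · (1/2)^C(3, 2) = 2796160 / 2^3 = 349520

For each 3-subset S of vertices (there are C(257, 3) = 2796160 such S), let X_S = 1 if S induces a K_3 (all C(3, 2) = 3 edges present). Then P(X_S = 1) = (1/2)^3 = 1/8. By linearity of expectation, E[# K_3] = C(257, 3) · (1/2)^3 = 2796160 / 8 = 349520.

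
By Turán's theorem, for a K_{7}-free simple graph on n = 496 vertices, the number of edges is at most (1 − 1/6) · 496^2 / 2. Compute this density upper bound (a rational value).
Turán density bound = (5/6) · 496^2/2 = 307520/3 ≈ 102506.6667

Turán's theorem: ex(n, K_{r+1}) is achieved by the complete r-partite Turán graph T(n, r) with parts as balanced as possible, and is at most (1 − 1/r) · n^2/2. For r = 6, n = 496: the density bound is (5/6) · 246016/2 = 307520/3 ≈ 102506.6667. The integer-valued extremum is e(T(496, 6)) = 102506, which is strictly less than the density bound 307520/3 since 6 ∤ 496 (the parts of T(496, 6) cannot all be equal).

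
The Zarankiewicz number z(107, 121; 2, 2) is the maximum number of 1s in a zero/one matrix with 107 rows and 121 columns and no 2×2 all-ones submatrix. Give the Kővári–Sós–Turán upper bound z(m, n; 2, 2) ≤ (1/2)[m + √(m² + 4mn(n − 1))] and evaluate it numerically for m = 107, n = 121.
z(107, 121; 2, 2) ≤ (1/2)[107 + √(107² + 4·107·121·120)] = (1/2)[107 + √6226009] = 1301.0986

Kővári–Sós–Turán: let r_1, ..., r_107 be the row sums and z = Σ r_i the total number of 1s. Each pair of columns can share at most one row with both entries 1 (else a 2×2 all-ones block appears), so Σ_i C(r_i, 2) ≤ C(121, 2) = 7260. By convexity Σ_i C(r_i, 2) ≥ 107·C(z/107, 2) = z(z − 107)/(2·107), giving z² − 107z − 107·121·120 ≤ 0 and hence z ≤ (1/2)[107 + √(11449 + 4·1553640)] = (1/2)[107 + √6226009] ≈ (1/2)(107 + 2495.1972) = 1301.0986.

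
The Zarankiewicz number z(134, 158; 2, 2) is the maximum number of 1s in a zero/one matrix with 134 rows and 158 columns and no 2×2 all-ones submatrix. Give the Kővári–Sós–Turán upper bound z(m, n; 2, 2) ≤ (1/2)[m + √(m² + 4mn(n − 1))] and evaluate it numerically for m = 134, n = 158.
z(134, 158; 2, 2) ≤ (1/2)[134 + √(134² + 4·134·158·157)] = (1/2)[134 + √13313972] = 1891.4158

Kővári–Sós–Turán: let r_1, ..., r_134 be the row sums and z = Σ r_i the total number of 1s. Each pair of columns can share at most one row with both entries 1 (else a 2×2 all-ones block appears), so Σ_i C(r_i, 2) ≤ C(158, 2) = 12403. By convexity Σ_i C(r_i, 2) ≥ 134·C(z/134, 2) = z(z − 134)/(2·134), giving z² − 134z − 134·158·157 ≤ 0 and hence z ≤ (1/2)[134 + √(17956 + 4·3324004)] = (1/2)[134 + √13313972] ≈ (1/2)(134 + 3648.8316) = 1891.4158.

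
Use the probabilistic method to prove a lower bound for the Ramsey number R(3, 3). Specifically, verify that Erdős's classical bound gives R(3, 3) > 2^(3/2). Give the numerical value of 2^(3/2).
2^(3/2) = 2.8284; so R(3, 3) > 2.8284

Colour each edge of K_n uniformly at random with red/blue. The expected number of monochromatic K_3 is C(n, 3) · 2 · 2^(−C(3,2)). If C(n, 3) · 2^(1 − C(3,2)) < 1, then with positive probability no monochromatic K_3 exists, so R(3, 3) > n. The standard estimate C(n, 3) ≤ n^3/3! shows this inequality holds whenever n ≤ 2^(3/2) (since 3! · 2^(C(3,2) − 1) > 2^(3^2/2) ≥ n^3). Hence R(3, 3) > 2^(3/2) = 2.8284.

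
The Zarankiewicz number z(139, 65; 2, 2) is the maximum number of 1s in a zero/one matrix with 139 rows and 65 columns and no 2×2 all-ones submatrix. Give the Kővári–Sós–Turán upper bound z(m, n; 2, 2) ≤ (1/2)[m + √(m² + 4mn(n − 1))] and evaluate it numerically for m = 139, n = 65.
z(139, 65; 2, 2) ≤ (1/2)[139 + √(139² + 4·139·65·64)] = (1/2)[139 + √2332281] = 833.0904

Kővári–Sós–Turán: let r_1, ..., r_139 be the row sums and z = Σ r_i the total number of 1s. Each pair of columns can share at most one row with both entries 1 (else a 2×2 all-ones block appears), so Σ_i C(r_i, 2) ≤ C(65, 2) = 2080. By convexity Σ_i C(r_i, 2) ≥ 139·C(z/139, 2) = z(z − 139)/(2·139), giving z² − 139z − 139·65·64 ≤ 0 and hence z ≤ (1/2)[139 + √(19321 + 4·578240)] = (1/2)[139 + √2332281] ≈ (1/2)(139 + 1527.1807) = 833.0904.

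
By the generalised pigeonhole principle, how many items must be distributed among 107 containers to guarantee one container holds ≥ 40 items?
n = (40 − 1)·107 + 1 = 4174

By the generalised pigeonhole principle, to guarantee some box contains ≥ r objects we need more than (r − 1) · k objects total. Threshold: n = (r − 1) · k + 1. With r = 40 and k = 107: n = 39 · 107 + 1 = 4173 + 1 = 4174. For n = 4173 = 39 · 107, we can put exactly 39 objects in every box, avoiding 40 in any single one — so 4174 is tight.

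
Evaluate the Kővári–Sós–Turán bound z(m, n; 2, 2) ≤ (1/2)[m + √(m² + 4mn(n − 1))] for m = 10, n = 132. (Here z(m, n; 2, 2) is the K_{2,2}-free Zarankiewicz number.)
z(10, 132; 2, 2) ≤ (1/2)[10 + √(10² + 4·10·132·131)] = (1/2)[10 + √691780] = 420.8666

Kővári–Sós–Turán: let r_1, ..., r_10 be the row sums and z = Σ r_i the total number of 1s. Each pair of columns can share at most one row with both entries 1 (else a 2×2 all-ones block appears), so Σ_i C(r_i, 2) ≤ C(132, 2) = 8646. By convexity Σ_i C(r_i, 2) ≥ 10·C(z/10, 2) = z(z − 10)/(2·10), giving z² − 10z − 10·132·131 ≤ 0 and hence z ≤ (1/2)[10 + √(100 + 4·172920)] = (1/2)[10 + √691780] ≈ (1/2)(10 + 831.7331) = 420.8666.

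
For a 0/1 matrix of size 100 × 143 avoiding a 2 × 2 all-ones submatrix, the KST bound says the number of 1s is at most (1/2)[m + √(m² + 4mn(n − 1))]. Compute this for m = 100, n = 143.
z(100, 143; 2, 2) ≤ (1/2)[100 + √(100² + 4·100·143·142)] = (1/2)[100 + √8132400] = 1475.8682

Kővári–Sós–Turán: let r_1, ..., r_100 be the row sums and z = Σ r_i the total number of 1s. Each pair of columns can share at most one row with both entries 1 (else a 2×2 all-ones block appears), so Σ_i C(r_i, 2) ≤ C(143, 2) = 10153. By convexity Σ_i C(r_i, 2) ≥ 100·C(z/100, 2) = z(z − 100)/(2·100), giving z² − 100z − 100·143·142 ≤ 0 and hence z ≤ (1/2)[100 + √(10000 + 4·2030600)] = (1/2)[100 + √8132400] ≈ (1/2)(100 + 2851.7363) = 1475.8682.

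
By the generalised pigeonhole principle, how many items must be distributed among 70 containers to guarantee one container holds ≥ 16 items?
n = (16 − 1)·70 + 1 = 1051

By the generalised pigeonhole principle, to guarantee some box contains ≥ r objects we need more than (r − 1) · k objects total. Threshold: n = (r − 1) · k + 1. With r = 16 and k = 70: n = 15 · 70 + 1 = 1050 + 1 = 1051. For n = 1050 = 15 · 70, we can put exactly 15 objects in every box, avoiding 16 in any single one — so 1051 is tight.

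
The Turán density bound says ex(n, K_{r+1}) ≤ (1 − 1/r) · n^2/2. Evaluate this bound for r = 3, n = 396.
Turán density bound = (2/3) · 396^2/2 = 52272

Turán's theorem: ex(n, K_{r+1}) is achieved by the complete r-partite Turán graph T(n, r) with parts as balanced as possible, and is at most (1 − 1/r) · n^2/2. For r = 3, n = 396: the density bound is (2/3) · 156816/2 = 52272. Since 3 ∣ 396, the Turán graph T(396, 3) has parts of equal size 132, and its edge count e(T(396, 3)) = 52272 attains the density bound exactly.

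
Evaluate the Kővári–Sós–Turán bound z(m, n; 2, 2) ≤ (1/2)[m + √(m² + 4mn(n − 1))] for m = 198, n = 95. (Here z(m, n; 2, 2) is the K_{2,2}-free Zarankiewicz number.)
z(198, 95; 2, 2) ≤ (1/2)[198 + √(198² + 4·198·95·94)] = (1/2)[198 + √7111764] = 1432.3945

Kővári–Sós–Turán: let r_1, ..., r_198 be the row sums and z = Σ r_i the total number of 1s. Each pair of columns can share at most one row with both entries 1 (else a 2×2 all-ones block appears), so Σ_i C(r_i, 2) ≤ C(95, 2) = 4465. By convexity Σ_i C(r_i, 2) ≥ 198·C(z/198, 2) = z(z − 198)/(2·198), giving z² − 198z − 198·95·94 ≤ 0 and hence z ≤ (1/2)[198 + √(39204 + 4·1768140)] = (1/2)[198 + √7111764] ≈ (1/2)(198 + 2666.7891) = 1432.3945.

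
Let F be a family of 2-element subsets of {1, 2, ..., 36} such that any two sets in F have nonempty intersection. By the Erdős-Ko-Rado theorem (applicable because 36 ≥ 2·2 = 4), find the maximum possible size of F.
max |F| = C(35, 1) = 35

The Erdős-Ko-Rado theorem states: for n ≥ 2k, an intersecting family of k-subsets of an n-element set has size at most C(n − 1, k − 1), with equality for 'star' families {A ⊆ [n] : |A| = k, i ∈ A} (fix an element i). For n = 36, k = 2: C(35, 1) = 35.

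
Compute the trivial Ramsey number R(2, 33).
R(2, 33) = 33

R(2, k) = k for all k ≥ 2: in a 2-colouring of K_k, either some edge is red (a red K_2) or all edges are blue (a blue K_k). And K_{32} coloured all-blue has no blue K_33, so R(2, 33) > 32. Hence R(2, 33) = 33.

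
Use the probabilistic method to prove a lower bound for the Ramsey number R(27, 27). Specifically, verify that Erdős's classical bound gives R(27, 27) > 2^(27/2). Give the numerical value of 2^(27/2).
2^(27/2) = 11585.2375; so R(27, 27) > 11585.2375

Colour each edge of K_n uniformly at random with red/blue. The expected number of monochromatic K_27 is C(n, 27) · 2 · 2^(−C(27,2)). If C(n, 27) · 2^(1 − C(27,2)) < 1, then with positive probability no monochromatic K_27 exists, so R(27, 27) > n. The standard estimate C(n, 27) ≤ n^27/27! shows this inequality holds whenever n ≤ 2^(27/2) (since 27! · 2^(C(27,2) − 1) > 2^(27^2/2) ≥ n^27). Hence R(27, 27) > 2^(27/2) = 11585.2375.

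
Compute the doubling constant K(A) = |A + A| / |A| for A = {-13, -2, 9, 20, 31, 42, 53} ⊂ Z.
K = |A + A| / |A| = 13/7

Enumerate A + A = {a + b : a, b ∈ A}. With |A| = 7, there are |A|^2 = 49 ordered sum pairs; collecting distinct values, A + A = {-26, -15, -4, 7, 18, 29, 40, 51, 62, 73, 84, 95, 106}, so |A + A| = 13. Thus K = 13/7. Here |A + A| = 2|A| − 1 = 13, the minimum possible — so K = 13/7 is minimal, which holds iff A is an arithmetic progression.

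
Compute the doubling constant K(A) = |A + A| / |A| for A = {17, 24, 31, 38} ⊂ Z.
K = |A + A| / |A| = 7/4

Enumerate A + A = {a + b : a, b ∈ A}. With |A| = 4, there are |A|^2 = 16 ordered sum pairs; collecting distinct values, A + A = {34, 41, 48, 55, 62, 69, 76}, so |A + A| = 7. Thus K = 7/4. Here |A + A| = 2|A| − 1 = 7, the minimum possible — so K = 7/4 is minimal, which holds iff A is an arithmetic progression.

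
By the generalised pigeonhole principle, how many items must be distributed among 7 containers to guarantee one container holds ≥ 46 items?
n = (46 − 1)·7 + 1 = 316

By the generalised pigeonhole principle, to guarantee some box contains ≥ r objects we need more than (r − 1) · k objects total. Threshold: n = (r − 1) · k + 1. With r = 46 and k = 7: n = 45 · 7 + 1 = 315 + 1 = 316. For n = 315 = 45 · 7, we can put exactly 45 objects in every box, avoiding 46 in any single one — so 316 is tight.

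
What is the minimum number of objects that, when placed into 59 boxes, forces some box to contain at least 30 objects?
n = (30 − 1)·59 + 1 = 1712

By the generalised pigeonhole principle, to guarantee some box contains ≥ r objects we need more than (r − 1) · k objects total. Threshold: n = (r − 1) · k + 1. With r = 30 and k = 59: n = 29 · 59 + 1 = 1711 + 1 = 1712. For n = 1711 = 29 · 59, we can put exactly 29 objects in every box, avoiding 30 in any single one — so 1712 is tight.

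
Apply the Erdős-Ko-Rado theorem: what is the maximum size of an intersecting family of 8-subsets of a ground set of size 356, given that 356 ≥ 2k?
max |F| = C(355, 7) = 132836992774200

The Erdős-Ko-Rado theorem states: for n ≥ 2k, an intersecting family of k-subsets of an n-element set has size at most C(n − 1, k − 1), with equality for 'star' families {A ⊆ [n] : |A| = k, i ∈ A} (fix an element i). For n = 356, k = 8: C(355, 7) = 132836992774200.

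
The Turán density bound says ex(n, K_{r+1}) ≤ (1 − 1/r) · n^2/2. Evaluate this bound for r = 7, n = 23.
Turán density bound = (6/7) · 23^2/2 = 1587/7 ≈ 226.7143

Turán's theorem: ex(n, K_{r+1}) is achieved by the complete r-partite Turán graph T(n, r) with parts as balanced as possible, and is at most (1 − 1/r) · n^2/2. For r = 7, n = 23: the density bound is (6/7) · 529/2 = 1587/7 ≈ 226.7143. The integer-valued extremum is e(T(23, 7)) = 226, which is strictly less than the density bound 1587/7 since 7 ∤ 23 (the parts of T(23, 7) cannot all be equal).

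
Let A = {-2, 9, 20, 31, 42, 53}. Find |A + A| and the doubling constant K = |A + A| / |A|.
K = |A + A| / |A| = 11/6

Enumerate A + A = {a + b : a, b ∈ A}. With |A| = 6, there are |A|^2 = 36 ordered sum pairs; collecting distinct values, A + A = {-4, 7, 18, 29, 40, 51, 62, 73, 84, 95, 106}, so |A + A| = 11. Thus K = 11/6. Here |A + A| = 2|A| − 1 = 11, the minimum possible — so K = 11/6 is minimal, which holds iff A is an arithmetic progression.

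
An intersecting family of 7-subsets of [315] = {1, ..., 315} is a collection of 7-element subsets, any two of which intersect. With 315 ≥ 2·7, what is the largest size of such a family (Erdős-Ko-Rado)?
max |F| = C(314, 6) = 1268751724318

Erdős-Ko-Rado (1961): when n ≥ 2k, max |F| = C(n−1, k−1). The bound is attained by the star {A : i ∈ A} for any fixed i ∈ [n]. Here C(315−1, 7−1) = C(314, 6) = 1268751724318.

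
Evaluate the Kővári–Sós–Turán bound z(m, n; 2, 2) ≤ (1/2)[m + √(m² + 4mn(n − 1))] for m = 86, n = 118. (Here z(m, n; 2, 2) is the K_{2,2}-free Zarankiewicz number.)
z(86, 118; 2, 2) ≤ (1/2)[86 + √(86² + 4·86·118·117)] = (1/2)[86 + √4756660] = 1133.4884

Kővári–Sós–Turán: let r_1, ..., r_86 be the row sums and z = Σ r_i the total number of 1s. Each pair of columns can share at most one row with both entries 1 (else a 2×2 all-ones block appears), so Σ_i C(r_i, 2) ≤ C(118, 2) = 6903. By convexity Σ_i C(r_i, 2) ≥ 86·C(z/86, 2) = z(z − 86)/(2·86), giving z² − 86z − 86·118·117 ≤ 0 and hence z ≤ (1/2)[86 + √(7396 + 4·1187316)] = (1/2)[86 + √4756660] ≈ (1/2)(86 + 2180.9768) = 1133.4884.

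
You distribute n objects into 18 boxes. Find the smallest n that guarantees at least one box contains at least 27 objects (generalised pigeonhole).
n = (27 − 1)·18 + 1 = 469

By the generalised pigeonhole principle, to guarantee some box contains ≥ r objects we need more than (r − 1) · k objects total. Threshold: n = (r − 1) · k + 1. With r = 27 and k = 18: n = 26 · 18 + 1 = 468 + 1 = 469. For n = 468 = 26 · 18, we can put exactly 26 objects in every box, avoiding 27 in any single one — so 469 is tight.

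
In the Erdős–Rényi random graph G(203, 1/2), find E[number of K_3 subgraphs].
E[# K_3] = C(203, 3) · (1/2)^C(3, 2) = 1373701 / 2^3 = 171712.625

For each 3-subset S of vertices (there are C(203, 3) = 1373701 such S), let X_S = 1 if S induces a K_3 (all C(3, 2) = 3 edges present). Then P(X_S = 1) = (1/2)^3 = 1/8. By linearity of expectation, E[# K_3] = C(203, 3) · (1/2)^3 = 1373701 / 8 = 171712.625.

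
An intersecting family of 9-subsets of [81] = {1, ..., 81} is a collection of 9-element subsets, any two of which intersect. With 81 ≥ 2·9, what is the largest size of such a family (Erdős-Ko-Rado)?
max |F| = C(80, 8) = 28987537150

The Erdős-Ko-Rado theorem states: for n ≥ 2k, an intersecting family of k-subsets of an n-element set has size at most C(n − 1, k − 1), with equality for 'star' families {A ⊆ [n] : |A| = k, i ∈ A} (fix an element i). For n = 81, k = 9: C(80, 8) = 28987537150.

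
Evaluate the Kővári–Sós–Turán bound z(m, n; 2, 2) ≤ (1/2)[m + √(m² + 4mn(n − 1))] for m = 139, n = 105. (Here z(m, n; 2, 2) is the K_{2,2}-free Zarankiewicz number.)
z(139, 105; 2, 2) ≤ (1/2)[139 + √(139² + 4·139·105·104)] = (1/2)[139 + √6090841] = 1303.4815

Kővári–Sós–Turán: let r_1, ..., r_139 be the row sums and z = Σ r_i the total number of 1s. Each pair of columns can share at most one row with both entries 1 (else a 2×2 all-ones block appears), so Σ_i C(r_i, 2) ≤ C(105, 2) = 5460. By convexity Σ_i C(r_i, 2) ≥ 139·C(z/139, 2) = z(z − 139)/(2·139), giving z² − 139z − 139·105·104 ≤ 0 and hence z ≤ (1/2)[139 + √(19321 + 4·1517880)] = (1/2)[139 + √6090841] ≈ (1/2)(139 + 2467.9629) = 1303.4815.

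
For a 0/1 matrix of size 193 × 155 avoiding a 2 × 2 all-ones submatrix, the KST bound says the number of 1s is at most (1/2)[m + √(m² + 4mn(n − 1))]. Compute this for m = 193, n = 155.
z(193, 155; 2, 2) ≤ (1/2)[193 + √(193² + 4·193·155·154)] = (1/2)[193 + √18464889] = 2245.0396

Kővári–Sós–Turán: let r_1, ..., r_193 be the row sums and z = Σ r_i the total number of 1s. Each pair of columns can share at most one row with both entries 1 (else a 2×2 all-ones block appears), so Σ_i C(r_i, 2) ≤ C(155, 2) = 11935. By convexity Σ_i C(r_i, 2) ≥ 193·C(z/193, 2) = z(z − 193)/(2·193), giving z² − 193z − 193·155·154 ≤ 0 and hence z ≤ (1/2)[193 + √(37249 + 4·4606910)] = (1/2)[193 + √18464889] ≈ (1/2)(193 + 4297.0791) = 2245.0396.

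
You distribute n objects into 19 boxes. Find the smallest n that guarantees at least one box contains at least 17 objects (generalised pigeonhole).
n = (17 − 1)·19 + 1 = 305

By the generalised pigeonhole principle, to guarantee some box contains ≥ r objects we need more than (r − 1) · k objects total. Threshold: n = (r − 1) · k + 1. With r = 17 and k = 19: n = 16 · 19 + 1 = 304 + 1 = 305. For n = 304 = 16 · 19, we can put exactly 16 objects in every box, avoiding 17 in any single one — so 305 is tight.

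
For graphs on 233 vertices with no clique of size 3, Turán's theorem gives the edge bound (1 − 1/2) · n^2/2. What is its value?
Turán density bound = (1/2) · 233^2/2 = 54289/4 ≈ 13572.25

Turán's theorem: ex(n, K_{r+1}) is achieved by the complete r-partite Turán graph T(n, r) with parts as balanced as possible, and is at most (1 − 1/r) · n^2/2. For r = 2, n = 233: the density bound is (1/2) · 54289/2 = 54289/4 ≈ 13572.25. The integer-valued extremum is e(T(233, 2)) = 13572, which is strictly less than the density bound 54289/4 since 2 ∤ 233 (the parts of T(233, 2) cannot all be equal).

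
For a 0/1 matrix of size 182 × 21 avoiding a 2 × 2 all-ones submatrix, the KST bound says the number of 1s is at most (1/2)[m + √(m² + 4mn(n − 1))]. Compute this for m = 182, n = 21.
z(182, 21; 2, 2) ≤ (1/2)[182 + √(182² + 4·182·21·20)] = (1/2)[182 + √338884] = 382.0687

Kővári–Sós–Turán: let r_1, ..., r_182 be the row sums and z = Σ r_i the total number of 1s. Each pair of columns can share at most one row with both entries 1 (else a 2×2 all-ones block appears), so Σ_i C(r_i, 2) ≤ C(21, 2) = 210. By convexity Σ_i C(r_i, 2) ≥ 182·C(z/182, 2) = z(z − 182)/(2·182), giving z² − 182z − 182·21·20 ≤ 0 and hence z ≤ (1/2)[182 + √(33124 + 4·76440)] = (1/2)[182 + √338884] ≈ (1/2)(182 + 582.1374) = 382.0687.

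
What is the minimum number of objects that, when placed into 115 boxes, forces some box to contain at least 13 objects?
n = (13 − 1)·115 + 1 = 1381

By the generalised pigeonhole principle, to guarantee some box contains ≥ r objects we need more than (r − 1) · k objects total. Threshold: n = (r − 1) · k + 1. With r = 13 and k = 115: n = 12 · 115 + 1 = 1380 + 1 = 1381. For n = 1380 = 12 · 115, we can put exactly 12 objects in every box, avoiding 13 in any single one — so 1381 is tight.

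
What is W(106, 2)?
W(106, 2) = 106 + 1 = 107

A 2-term AP is any pair of integers, so a monochromatic 2-AP exists iff some colour is used at least twice. With 106 colours, the colouring i ↦ i on {1, ..., 106} uses each colour once, avoiding any monochromatic pair, so W(106, 2) > 106. For {1, ..., 107}, pigeonhole forces two integers of the same colour, which form a monochromatic 2-AP. Hence W(106, 2) = 107.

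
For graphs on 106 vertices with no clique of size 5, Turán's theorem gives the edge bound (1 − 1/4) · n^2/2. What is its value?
Turán density bound = (3/4) · 106^2/2 = 8427/2 ≈ 4213.5

Turán's theorem: ex(n, K_{r+1}) is achieved by the complete r-partite Turán graph T(n, r) with parts as balanced as possible, and is at most (1 − 1/r) · n^2/2. For r = 4, n = 106: the density bound is (3/4) · 11236/2 = 8427/2 ≈ 4213.5. The integer-valued extremum is e(T(106, 4)) = 4213, which is strictly less than the density bound 8427/2 since 4 ∤ 106 (the parts of T(106, 4) cannot all be equal).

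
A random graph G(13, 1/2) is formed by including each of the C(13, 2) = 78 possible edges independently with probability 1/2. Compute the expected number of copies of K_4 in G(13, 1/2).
E[# K_4] = C(13, 4) · (1/2)^C(4, 2) = 715 / 2^6 = 11.171875

For each 4-subset S of vertices (there are C(13, 4) = 715 such S), let X_S = 1 if S induces a K_4 (all C(4, 2) = 6 edges present). Then P(X_S = 1) = (1/2)^6 = 1/64. By linearity of expectation, E[# K_4] = C(13, 4) · (1/2)^6 = 715 / 64 = 11.171875.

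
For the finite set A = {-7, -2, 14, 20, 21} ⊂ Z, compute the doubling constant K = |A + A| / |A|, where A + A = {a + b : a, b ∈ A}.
K = |A + A| / |A| = 15/5 = 3

Enumerate A + A = {a + b : a, b ∈ A}. With |A| = 5, there are |A|^2 = 25 ordered sum pairs; collecting distinct values, A + A = {-14, -9, -4, 7, 12, 13, 14, 18, 19, 28, 34, 35, 40, 41, 42}, so |A + A| = 15. Thus K = 15/5 = 3. For comparison, the minimum possible |A + A| over all 5-element sets is 2·5 − 1 = 9 (so min K = 9/5), attained only by arithmetic progressions.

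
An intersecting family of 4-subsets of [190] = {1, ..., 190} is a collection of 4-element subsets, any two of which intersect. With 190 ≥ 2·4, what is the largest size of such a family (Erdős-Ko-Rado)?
max |F| = C(189, 3) = 1107414

The Erdős-Ko-Rado theorem states: for n ≥ 2k, an intersecting family of k-subsets of an n-element set has size at most C(n − 1, k − 1), with equality for 'star' families {A ⊆ [n] : |A| = k, i ∈ A} (fix an element i). For n = 190, k = 4: C(189, 3) = 1107414.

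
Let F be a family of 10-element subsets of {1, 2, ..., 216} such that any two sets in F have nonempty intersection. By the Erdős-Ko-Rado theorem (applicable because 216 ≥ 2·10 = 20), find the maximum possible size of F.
max |F| = C(215, 9) = 2282897336063630

The Erdős-Ko-Rado theorem states: for n ≥ 2k, an intersecting family of k-subsets of an n-element set has size at most C(n − 1, k − 1), with equality for 'star' families {A ⊆ [n] : |A| = k, i ∈ A} (fix an element i). For n = 216, k = 10: C(215, 9) = 2282897336063630.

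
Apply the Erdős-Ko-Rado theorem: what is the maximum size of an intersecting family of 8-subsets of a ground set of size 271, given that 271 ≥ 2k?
max |F| = C(270, 7) = 19189470908520

Erdős-Ko-Rado (1961): when n ≥ 2k, max |F| = C(n−1, k−1). The bound is attained by the star {A : i ∈ A} for any fixed i ∈ [n]. Here C(271−1, 8−1) = C(270, 7) = 19189470908520.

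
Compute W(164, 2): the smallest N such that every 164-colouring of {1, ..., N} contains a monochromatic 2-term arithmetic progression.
W(164, 2) = 164 + 1 = 165

A 2-term AP is any pair of integers, so a monochromatic 2-AP exists iff some colour is used at least twice. With 164 colours, the colouring i ↦ i on {1, ..., 164} uses each colour once, avoiding any monochromatic pair, so W(164, 2) > 164. For {1, ..., 165}, pigeonhole forces two integers of the same colour, which form a monochromatic 2-AP. Hence W(164, 2) = 165.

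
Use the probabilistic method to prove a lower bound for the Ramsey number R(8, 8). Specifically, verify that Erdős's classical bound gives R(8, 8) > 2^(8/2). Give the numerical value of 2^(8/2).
2^(8/2) = 16; so R(8, 8) > 16

Colour each edge of K_n uniformly at random with red/blue. The expected number of monochromatic K_8 is C(n, 8) · 2 · 2^(−C(8,2)). If C(n, 8) · 2^(1 − C(8,2)) < 1, then with positive probability no monochromatic K_8 exists, so R(8, 8) > n. The standard estimate C(n, 8) ≤ n^8/8! shows this inequality holds whenever n ≤ 2^(8/2) (since 8! · 2^(C(8,2) − 1) > 2^(8^2/2) ≥ n^8). Hence R(8, 8) > 2^(8/2) = 16.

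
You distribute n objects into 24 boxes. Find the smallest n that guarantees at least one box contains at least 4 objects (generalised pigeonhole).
n = (4 − 1)·24 + 1 = 73

By the generalised pigeonhole principle, to guarantee some box contains ≥ r objects we need more than (r − 1) · k objects total. Threshold: n = (r − 1) · k + 1. With r = 4 and k = 24: n = 3 · 24 + 1 = 72 + 1 = 73. For n = 72 = 3 · 24, we can put exactly 3 objects in every box, avoiding 4 in any single one — so 73 is tight.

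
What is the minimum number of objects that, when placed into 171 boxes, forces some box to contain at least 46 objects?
n = (46 − 1)·171 + 1 = 7696

By the generalised pigeonhole principle, to guarantee some box contains ≥ r objects we need more than (r − 1) · k objects total. Threshold: n = (r − 1) · k + 1. With r = 46 and k = 171: n = 45 · 171 + 1 = 7695 + 1 = 7696. For n = 7695 = 45 · 171, we can put exactly 45 objects in every box, avoiding 46 in any single one — so 7696 is tight.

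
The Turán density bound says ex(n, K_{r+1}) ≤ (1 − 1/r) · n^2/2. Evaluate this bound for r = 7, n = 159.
Turán density bound = (6/7) · 159^2/2 = 75843/7 ≈ 10834.7143

Turán's theorem: ex(n, K_{r+1}) is achieved by the complete r-partite Turán graph T(n, r) with parts as balanced as possible, and is at most (1 − 1/r) · n^2/2. For r = 7, n = 159: the density bound is (6/7) · 25281/2 = 75843/7 ≈ 10834.7143. The integer-valued extremum is e(T(159, 7)) = 10834, which is strictly less than the density bound 75843/7 since 7 ∤ 159 (the parts of T(159, 7) cannot all be equal).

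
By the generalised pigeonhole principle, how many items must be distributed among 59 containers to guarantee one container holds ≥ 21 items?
n = (21 − 1)·59 + 1 = 1181

By the generalised pigeonhole principle, to guarantee some box contains ≥ r objects we need more than (r − 1) · k objects total. Threshold: n = (r − 1) · k + 1. With r = 21 and k = 59: n = 20 · 59 + 1 = 1180 + 1 = 1181. For n = 1180 = 20 · 59, we can put exactly 20 objects in every box, avoiding 21 in any single one — so 1181 is tight.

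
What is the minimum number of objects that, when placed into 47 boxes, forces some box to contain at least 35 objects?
n = (35 − 1)·47 + 1 = 1599

By the generalised pigeonhole principle, to guarantee some box contains ≥ r objects we need more than (r − 1) · k objects total. Threshold: n = (r − 1) · k + 1. With r = 35 and k = 47: n = 34 · 47 + 1 = 1598 + 1 = 1599. For n = 1598 = 34 · 47, we can put exactly 34 objects in every box, avoiding 35 in any single one — so 1599 is tight.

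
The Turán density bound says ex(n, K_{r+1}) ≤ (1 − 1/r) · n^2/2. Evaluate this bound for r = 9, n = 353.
Turán density bound = (8/9) · 353^2/2 = 498436/9 ≈ 55381.7778

Turán's theorem: ex(n, K_{r+1}) is achieved by the complete r-partite Turán graph T(n, r) with parts as balanced as possible, and is at most (1 − 1/r) · n^2/2. For r = 9, n = 353: the density bound is (8/9) · 124609/2 = 498436/9 ≈ 55381.7778. The integer-valued extremum is e(T(353, 9)) = 55381, which is strictly less than the density bound 498436/9 since 9 ∤ 353 (the parts of T(353, 9) cannot all be equal).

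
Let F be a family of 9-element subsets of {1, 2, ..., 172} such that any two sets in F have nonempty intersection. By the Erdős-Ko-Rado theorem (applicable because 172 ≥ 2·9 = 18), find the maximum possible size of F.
max |F| = C(171, 8) = 15355814110065

The Erdős-Ko-Rado theorem states: for n ≥ 2k, an intersecting family of k-subsets of an n-element set has size at most C(n − 1, k − 1), with equality for 'star' families {A ⊆ [n] : |A| = k, i ∈ A} (fix an element i). For n = 172, k = 9: C(171, 8) = 15355814110065.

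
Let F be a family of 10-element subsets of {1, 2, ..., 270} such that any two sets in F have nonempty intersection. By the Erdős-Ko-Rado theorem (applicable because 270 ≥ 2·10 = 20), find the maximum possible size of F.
max |F| = C(269, 9) = 17752694810301803

Erdős-Ko-Rado (1961): when n ≥ 2k, max |F| = C(n−1, k−1). The bound is attained by the star {A : i ∈ A} for any fixed i ∈ [n]. Here C(270−1, 10−1) = C(269, 9) = 17752694810301803.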